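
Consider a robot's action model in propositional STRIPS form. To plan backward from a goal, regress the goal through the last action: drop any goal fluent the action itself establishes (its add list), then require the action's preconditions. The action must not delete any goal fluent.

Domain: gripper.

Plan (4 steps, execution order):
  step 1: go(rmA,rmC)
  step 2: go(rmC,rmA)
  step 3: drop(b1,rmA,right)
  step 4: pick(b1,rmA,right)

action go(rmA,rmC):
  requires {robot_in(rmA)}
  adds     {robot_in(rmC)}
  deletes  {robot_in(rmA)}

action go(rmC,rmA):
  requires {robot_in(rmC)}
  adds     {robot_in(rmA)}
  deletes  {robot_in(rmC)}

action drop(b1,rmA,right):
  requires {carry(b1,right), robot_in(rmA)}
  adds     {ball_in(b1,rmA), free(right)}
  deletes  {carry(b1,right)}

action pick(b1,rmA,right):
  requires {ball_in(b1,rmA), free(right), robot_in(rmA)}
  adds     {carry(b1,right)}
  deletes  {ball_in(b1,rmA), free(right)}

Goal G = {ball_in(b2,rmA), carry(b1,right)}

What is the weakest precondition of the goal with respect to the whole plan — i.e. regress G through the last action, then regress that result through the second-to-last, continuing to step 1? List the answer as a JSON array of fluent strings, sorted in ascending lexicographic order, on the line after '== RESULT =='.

Work backward from the goal:
  through step 4 (pick(b1,rmA,right)): drop {carry(b1,right)}, keep {ball_in(b2,rmA)}, require {ball_in(b1,rmA), free(right), robot_in(rmA)}
    → {ball_in(b1,rmA), ball_in(b2,rmA), free(right), robot_in(rmA)}
  through step 3 (drop(b1,rmA,right)): drop {ball_in(b1,rmA), free(right)}, keep {ball_in(b2,rmA), robot_in(rmA)}, require {carry(b1,right), robot_in(rmA)}
    → {ball_in(b2,rmA), carry(b1,right), robot_in(rmA)}
  through step 2 (go(rmC,rmA)): drop {robot_in(rmA)}, keep {ball_in(b2,rmA), carry(b1,right)}, require {robot_in(rmC)}
    → {ball_in(b2,rmA), carry(b1,right), robot_in(rmC)}
  through step 1 (go(rmA,rmC)): drop {robot_in(rmC)}, keep {ball_in(b2,rmA), carry(b1,right)}, require {robot_in(rmA)}
    → {ball_in(b2,rmA), carry(b1,right), robot_in(rmA)}

== RESULT ==
["ball_in(b2,rmA)", "carry(b1,right)", "robot_in(rmA)"]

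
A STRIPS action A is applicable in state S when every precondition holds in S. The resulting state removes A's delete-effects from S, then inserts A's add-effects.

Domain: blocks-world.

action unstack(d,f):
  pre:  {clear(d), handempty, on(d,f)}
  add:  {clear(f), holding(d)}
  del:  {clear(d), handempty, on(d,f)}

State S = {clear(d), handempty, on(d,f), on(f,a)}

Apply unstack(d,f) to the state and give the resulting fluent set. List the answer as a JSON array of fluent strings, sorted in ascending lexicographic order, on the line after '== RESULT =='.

Compute (S \ del) ∪ add:
  pre ⊆ S: {clear(d), handempty, on(d,f)} ⊆ S  — applicable
  S \ del = {on(f,a)}
  ∪ add   = {clear(f), holding(d), on(f,a)}

== RESULT ==
["clear(f)", "holding(d)", "on(f,a)"]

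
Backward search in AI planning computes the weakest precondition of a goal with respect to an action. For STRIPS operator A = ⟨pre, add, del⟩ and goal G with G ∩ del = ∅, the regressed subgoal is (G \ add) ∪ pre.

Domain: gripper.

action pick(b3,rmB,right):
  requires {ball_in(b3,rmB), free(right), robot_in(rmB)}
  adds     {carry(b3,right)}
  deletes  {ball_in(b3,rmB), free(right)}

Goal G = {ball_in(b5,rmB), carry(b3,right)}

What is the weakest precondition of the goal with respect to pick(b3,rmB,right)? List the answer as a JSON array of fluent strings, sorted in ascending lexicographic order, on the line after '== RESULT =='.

Regress:
  G ∩ del = {}  (empty — regression defined)
  G \ add = {ball_in(b5,rmB), carry(b3,right)} \ {carry(b3,right)} = {ball_in(b5,rmB)}
  ∪ pre   = {ball_in(b5,rmB)} ∪ {ball_in(b3,rmB), free(right), robot_in(rmB)}
          = {ball_in(b3,rmB), ball_in(b5,rmB), free(right), robot_in(rmB)}

== RESULT ==
["ball_in(b3,rmB)", "ball_in(b5,rmB)", "free(right)", "robot_in(rmB)"]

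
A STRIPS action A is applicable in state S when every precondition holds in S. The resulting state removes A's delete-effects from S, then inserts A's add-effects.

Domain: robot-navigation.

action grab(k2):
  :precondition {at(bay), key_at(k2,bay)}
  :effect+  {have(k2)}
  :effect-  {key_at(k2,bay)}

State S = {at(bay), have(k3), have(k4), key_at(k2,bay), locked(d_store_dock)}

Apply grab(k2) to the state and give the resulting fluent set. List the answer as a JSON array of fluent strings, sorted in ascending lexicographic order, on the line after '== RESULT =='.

Compute (S \ del) ∪ add:
  pre ⊆ S: {at(bay), key_at(k2,bay)} ⊆ S  — applicable
  S \ del = {at(bay), have(k3), have(k4), locked(d_store_dock)}
  ∪ add   = {at(bay), have(k2), have(k3), have(k4), locked(d_store_dock)}

== RESULT ==
["at(bay)", "have(k2)", "have(k3)", "have(k4)", "locked(d_store_dock)"]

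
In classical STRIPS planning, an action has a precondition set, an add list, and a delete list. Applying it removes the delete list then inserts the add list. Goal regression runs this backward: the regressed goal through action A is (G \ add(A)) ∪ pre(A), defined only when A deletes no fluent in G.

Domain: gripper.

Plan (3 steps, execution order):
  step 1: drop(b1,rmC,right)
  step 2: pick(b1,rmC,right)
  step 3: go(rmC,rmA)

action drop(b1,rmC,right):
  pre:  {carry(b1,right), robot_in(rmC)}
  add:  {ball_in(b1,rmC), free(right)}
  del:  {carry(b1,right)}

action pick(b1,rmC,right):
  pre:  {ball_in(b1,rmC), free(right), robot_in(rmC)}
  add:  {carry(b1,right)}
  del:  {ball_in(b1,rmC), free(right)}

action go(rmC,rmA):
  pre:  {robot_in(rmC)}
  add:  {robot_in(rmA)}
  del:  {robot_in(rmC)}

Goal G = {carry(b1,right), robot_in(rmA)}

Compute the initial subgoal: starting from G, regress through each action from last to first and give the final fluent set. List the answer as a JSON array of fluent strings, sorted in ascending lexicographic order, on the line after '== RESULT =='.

Work backward from the goal:
  through step 3 (go(rmC,rmA)): drop {robot_in(rmA)}, keep {carry(b1,right)}, require {robot_in(rmC)}
    → {carry(b1,right), robot_in(rmC)}
  through step 2 (pick(b1,rmC,right)): drop {carry(b1,right)}, keep {robot_in(rmC)}, require {ball_in(b1,rmC), free(right), robot_in(rmC)}
    → {ball_in(b1,rmC), free(right), robot_in(rmC)}
  through step 1 (drop(b1,rmC,right)): drop {ball_in(b1,rmC), free(right)}, keep {robot_in(rmC)}, require {carry(b1,right), robot_in(rmC)}
    → {carry(b1,right), robot_in(rmC)}

== RESULT ==
["carry(b1,right)", "robot_in(rmC)"]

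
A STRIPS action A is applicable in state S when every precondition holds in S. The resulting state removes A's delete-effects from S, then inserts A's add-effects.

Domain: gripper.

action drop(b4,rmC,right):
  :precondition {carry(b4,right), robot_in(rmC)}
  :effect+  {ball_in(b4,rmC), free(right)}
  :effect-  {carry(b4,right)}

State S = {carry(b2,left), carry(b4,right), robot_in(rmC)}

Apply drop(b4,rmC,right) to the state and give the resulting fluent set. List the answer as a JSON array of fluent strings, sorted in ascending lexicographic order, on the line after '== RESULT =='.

Progress:
  pre ⊆ S: {carry(b4,right), robot_in(rmC)} ⊆ S  — applicable
  S \ del = {carry(b2,left), robot_in(rmC)}
  ∪ add   = {ball_in(b4,rmC), carry(b2,left), free(right), robot_in(rmC)}

== RESULT ==
["ball_in(b4,rmC)", "carry(b2,left)", "free(right)", "robot_in(rmC)"]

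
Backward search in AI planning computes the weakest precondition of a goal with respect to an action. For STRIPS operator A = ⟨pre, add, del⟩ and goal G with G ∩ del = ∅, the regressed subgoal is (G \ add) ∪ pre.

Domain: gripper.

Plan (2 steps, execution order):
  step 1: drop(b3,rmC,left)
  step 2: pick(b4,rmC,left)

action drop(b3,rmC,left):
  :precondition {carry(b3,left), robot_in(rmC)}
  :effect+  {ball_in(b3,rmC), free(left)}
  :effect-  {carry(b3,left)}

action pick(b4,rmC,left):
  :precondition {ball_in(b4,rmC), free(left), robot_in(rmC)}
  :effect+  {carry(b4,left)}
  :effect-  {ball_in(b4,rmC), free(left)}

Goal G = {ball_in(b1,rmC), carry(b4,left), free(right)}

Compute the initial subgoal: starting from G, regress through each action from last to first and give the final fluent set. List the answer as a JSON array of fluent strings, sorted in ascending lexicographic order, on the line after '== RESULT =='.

Work backward from the goal:
  through step 2 (pick(b4,rmC,left)): drop {carry(b4,left)}, keep {ball_in(b1,rmC), free(right)}, require {ball_in(b4,rmC), free(left), robot_in(rmC)}
    → {ball_in(b1,rmC), ball_in(b4,rmC), free(left), free(right), robot_in(rmC)}
  through step 1 (drop(b3,rmC,left)): drop {free(left)}, keep {ball_in(b1,rmC), ball_in(b4,rmC), free(right), robot_in(rmC)}, require {carry(b3,left), robot_in(rmC)}
    → {ball_in(b1,rmC), ball_in(b4,rmC), carry(b3,left), free(right), robot_in(rmC)}

== RESULT ==
["ball_in(b1,rmC)", "ball_in(b4,rmC)", "carry(b3,left)", "free(right)", "robot_in(rmC)"]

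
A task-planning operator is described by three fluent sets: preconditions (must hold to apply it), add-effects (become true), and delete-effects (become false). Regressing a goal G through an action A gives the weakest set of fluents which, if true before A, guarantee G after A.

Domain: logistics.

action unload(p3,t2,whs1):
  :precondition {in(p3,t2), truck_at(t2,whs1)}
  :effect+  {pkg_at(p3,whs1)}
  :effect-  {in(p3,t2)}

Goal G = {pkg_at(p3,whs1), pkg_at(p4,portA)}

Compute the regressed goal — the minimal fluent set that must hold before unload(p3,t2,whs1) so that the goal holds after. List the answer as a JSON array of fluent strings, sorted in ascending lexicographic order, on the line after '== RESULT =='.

Regress:
  G ∩ del = {}  (empty — regression defined)
  G \ add = {pkg_at(p3,whs1), pkg_at(p4,portA)} \ {pkg_at(p3,whs1)} = {pkg_at(p4,portA)}
  ∪ pre   = {pkg_at(p4,portA)} ∪ {in(p3,t2), truck_at(t2,whs1)}
          = {in(p3,t2), pkg_at(p4,portA), truck_at(t2,whs1)}

== RESULT ==
["in(p3,t2)", "pkg_at(p4,portA)", "truck_at(t2,whs1)"]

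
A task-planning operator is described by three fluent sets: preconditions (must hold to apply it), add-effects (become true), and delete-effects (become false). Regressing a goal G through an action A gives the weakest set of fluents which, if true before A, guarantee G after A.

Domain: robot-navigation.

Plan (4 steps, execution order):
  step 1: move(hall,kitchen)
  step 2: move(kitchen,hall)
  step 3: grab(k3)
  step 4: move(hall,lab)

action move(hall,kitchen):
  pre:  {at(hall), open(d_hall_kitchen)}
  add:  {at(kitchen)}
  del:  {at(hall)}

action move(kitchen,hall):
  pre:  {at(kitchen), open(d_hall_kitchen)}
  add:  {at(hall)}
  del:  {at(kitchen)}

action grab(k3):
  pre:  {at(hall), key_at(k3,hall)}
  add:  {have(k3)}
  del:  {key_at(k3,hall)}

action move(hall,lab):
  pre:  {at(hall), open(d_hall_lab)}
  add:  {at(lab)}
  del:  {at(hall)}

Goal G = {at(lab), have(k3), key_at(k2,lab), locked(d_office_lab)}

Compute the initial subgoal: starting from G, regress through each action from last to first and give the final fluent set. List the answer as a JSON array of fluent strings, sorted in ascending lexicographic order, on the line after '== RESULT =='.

Work backward from the goal:
  through step 4 (move(hall,lab)): drop {at(lab)}, keep {have(k3), key_at(k2,lab), locked(d_office_lab)}, require {at(hall), open(d_hall_lab)}
    → {at(hall), have(k3), key_at(k2,lab), locked(d_office_lab), open(d_hall_lab)}
  through step 3 (grab(k3)): drop {have(k3)}, keep {at(hall), key_at(k2,lab), locked(d_office_lab), open(d_hall_lab)}, require {at(hall), key_at(k3,hall)}
    → {at(hall), key_at(k2,lab), key_at(k3,hall), locked(d_office_lab), open(d_hall_lab)}
  through step 2 (move(kitchen,hall)): drop {at(hall)}, keep {key_at(k2,lab), key_at(k3,hall), locked(d_office_lab), open(d_hall_lab)}, require {at(kitchen), open(d_hall_kitchen)}
    → {at(kitchen), key_at(k2,lab), key_at(k3,hall), locked(d_office_lab), open(d_hall_kitchen), open(d_hall_lab)}
  through step 1 (move(hall,kitchen)): drop {at(kitchen)}, keep {key_at(k2,lab), key_at(k3,hall), locked(d_office_lab), open(d_hall_kitchen), open(d_hall_lab)}, require {at(hall), open(d_hall_kitchen)}
    → {at(hall), key_at(k2,lab), key_at(k3,hall), locked(d_office_lab), open(d_hall_kitchen), open(d_hall_lab)}

== RESULT ==
["at(hall)", "key_at(k2,lab)", "key_at(k3,hall)", "locked(d_office_lab)", "open(d_hall_kitchen)", "open(d_hall_lab)"]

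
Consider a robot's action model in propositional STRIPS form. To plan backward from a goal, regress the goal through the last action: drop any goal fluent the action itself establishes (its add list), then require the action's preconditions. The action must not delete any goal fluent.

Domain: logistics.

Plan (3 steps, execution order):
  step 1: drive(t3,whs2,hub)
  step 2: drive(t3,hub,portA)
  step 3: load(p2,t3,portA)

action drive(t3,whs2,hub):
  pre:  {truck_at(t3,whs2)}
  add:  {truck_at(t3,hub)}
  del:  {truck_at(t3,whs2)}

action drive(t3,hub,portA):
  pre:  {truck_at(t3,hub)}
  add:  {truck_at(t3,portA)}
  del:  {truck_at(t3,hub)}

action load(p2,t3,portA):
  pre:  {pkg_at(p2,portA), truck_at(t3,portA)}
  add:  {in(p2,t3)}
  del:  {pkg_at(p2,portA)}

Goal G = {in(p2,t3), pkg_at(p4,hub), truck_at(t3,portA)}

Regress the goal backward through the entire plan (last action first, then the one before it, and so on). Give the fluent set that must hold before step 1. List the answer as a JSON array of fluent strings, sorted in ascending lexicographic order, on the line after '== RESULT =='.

Work backward from the goal:
  through step 3 (load(p2,t3,portA)): drop {in(p2,t3)}, keep {pkg_at(p4,hub), truck_at(t3,portA)}, require {pkg_at(p2,portA), truck_at(t3,portA)}
    → {pkg_at(p2,portA), pkg_at(p4,hub), truck_at(t3,portA)}
  through step 2 (drive(t3,hub,portA)): drop {truck_at(t3,portA)}, keep {pkg_at(p2,portA), pkg_at(p4,hub)}, require {truck_at(t3,hub)}
    → {pkg_at(p2,portA), pkg_at(p4,hub), truck_at(t3,hub)}
  through step 1 (drive(t3,whs2,hub)): drop {truck_at(t3,hub)}, keep {pkg_at(p2,portA), pkg_at(p4,hub)}, require {truck_at(t3,whs2)}
    → {pkg_at(p2,portA), pkg_at(p4,hub), truck_at(t3,whs2)}

== RESULT ==
["pkg_at(p2,portA)", "pkg_at(p4,hub)", "truck_at(t3,whs2)"]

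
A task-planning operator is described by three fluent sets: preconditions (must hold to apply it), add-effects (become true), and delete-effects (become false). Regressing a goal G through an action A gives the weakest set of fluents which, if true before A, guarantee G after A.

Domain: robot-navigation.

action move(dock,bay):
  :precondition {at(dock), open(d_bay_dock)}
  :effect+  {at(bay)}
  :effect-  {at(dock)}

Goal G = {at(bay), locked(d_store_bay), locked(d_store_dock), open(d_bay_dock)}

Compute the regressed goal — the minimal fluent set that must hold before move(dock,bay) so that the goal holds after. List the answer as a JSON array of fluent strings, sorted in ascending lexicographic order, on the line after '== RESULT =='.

Regress:
  G ∩ del = {}  (empty — regression defined)
  G \ add = {at(bay), locked(d_store_bay), locked(d_store_dock), open(d_bay_dock)} \ {at(bay)} = {locked(d_store_bay), locked(d_store_dock), open(d_bay_dock)}
  ∪ pre   = {locked(d_store_bay), locked(d_store_dock), open(d_bay_dock)} ∪ {at(dock), open(d_bay_dock)}
          = {at(dock), locked(d_store_bay), locked(d_store_dock), open(d_bay_dock)}

== RESULT ==
["at(dock)", "locked(d_store_bay)", "locked(d_store_dock)", "open(d_bay_dock)"]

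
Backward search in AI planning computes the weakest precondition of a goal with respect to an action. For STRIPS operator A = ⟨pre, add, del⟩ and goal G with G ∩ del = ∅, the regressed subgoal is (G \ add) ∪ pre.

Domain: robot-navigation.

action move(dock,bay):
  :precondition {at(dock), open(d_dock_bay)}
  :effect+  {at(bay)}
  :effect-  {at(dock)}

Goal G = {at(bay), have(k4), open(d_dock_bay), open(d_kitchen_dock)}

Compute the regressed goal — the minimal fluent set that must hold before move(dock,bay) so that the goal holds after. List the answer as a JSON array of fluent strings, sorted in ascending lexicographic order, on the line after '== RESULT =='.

Compute (G \ add) ∪ pre:
  G ∩ del = {}  (empty — regression defined)
  G \ add = {at(bay), have(k4), open(d_dock_bay), open(d_kitchen_dock)} \ {at(bay)} = {have(k4), open(d_dock_bay), open(d_kitchen_dock)}
  ∪ pre   = {have(k4), open(d_dock_bay), open(d_kitchen_dock)} ∪ {at(dock), open(d_dock_bay)}
          = {at(dock), have(k4), open(d_dock_bay), open(d_kitchen_dock)}

== RESULT ==
["at(dock)", "have(k4)", "open(d_dock_bay)", "open(d_kitchen_dock)"]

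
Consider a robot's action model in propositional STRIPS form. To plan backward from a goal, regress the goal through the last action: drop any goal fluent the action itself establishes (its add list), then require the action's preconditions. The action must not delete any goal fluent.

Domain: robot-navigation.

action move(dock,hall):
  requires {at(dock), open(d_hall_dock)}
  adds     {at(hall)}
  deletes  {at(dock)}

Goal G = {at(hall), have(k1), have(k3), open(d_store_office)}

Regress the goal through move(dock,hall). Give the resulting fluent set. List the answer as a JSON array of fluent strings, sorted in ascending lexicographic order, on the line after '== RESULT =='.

Regress:
  G ∩ del = {}  (empty — regression defined)
  G \ add = {at(hall), have(k1), have(k3), open(d_store_office)} \ {at(hall)} = {have(k1), have(k3), open(d_store_office)}
  ∪ pre   = {have(k1), have(k3), open(d_store_office)} ∪ {at(dock), open(d_hall_dock)}
          = {at(dock), have(k1), have(k3), open(d_hall_dock), open(d_store_office)}

== RESULT ==
["at(dock)", "have(k1)", "have(k3)", "open(d_hall_dock)", "open(d_store_office)"]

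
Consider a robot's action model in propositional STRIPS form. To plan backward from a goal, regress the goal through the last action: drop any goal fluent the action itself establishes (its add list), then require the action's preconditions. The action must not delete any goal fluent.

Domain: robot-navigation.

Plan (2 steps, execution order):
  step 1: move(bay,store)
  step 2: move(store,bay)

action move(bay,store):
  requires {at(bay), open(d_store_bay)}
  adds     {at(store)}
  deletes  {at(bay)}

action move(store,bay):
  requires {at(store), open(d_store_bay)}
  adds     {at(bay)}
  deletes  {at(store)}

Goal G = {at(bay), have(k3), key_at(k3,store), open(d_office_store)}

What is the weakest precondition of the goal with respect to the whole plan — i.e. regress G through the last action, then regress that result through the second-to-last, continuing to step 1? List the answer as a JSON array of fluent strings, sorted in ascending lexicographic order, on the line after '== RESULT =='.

Regress step by step:
  through step 2 (move(store,bay)): drop {at(bay)}, keep {have(k3), key_at(k3,store), open(d_office_store)}, require {at(store), open(d_store_bay)}
    → {at(store), have(k3), key_at(k3,store), open(d_office_store), open(d_store_bay)}
  through step 1 (move(bay,store)): drop {at(store)}, keep {have(k3), key_at(k3,store), open(d_office_store), open(d_store_bay)}, require {at(bay), open(d_store_bay)}
    → {at(bay), have(k3), key_at(k3,store), open(d_office_store), open(d_store_bay)}

== RESULT ==
["at(bay)", "have(k3)", "key_at(k3,store)", "open(d_office_store)", "open(d_store_bay)"]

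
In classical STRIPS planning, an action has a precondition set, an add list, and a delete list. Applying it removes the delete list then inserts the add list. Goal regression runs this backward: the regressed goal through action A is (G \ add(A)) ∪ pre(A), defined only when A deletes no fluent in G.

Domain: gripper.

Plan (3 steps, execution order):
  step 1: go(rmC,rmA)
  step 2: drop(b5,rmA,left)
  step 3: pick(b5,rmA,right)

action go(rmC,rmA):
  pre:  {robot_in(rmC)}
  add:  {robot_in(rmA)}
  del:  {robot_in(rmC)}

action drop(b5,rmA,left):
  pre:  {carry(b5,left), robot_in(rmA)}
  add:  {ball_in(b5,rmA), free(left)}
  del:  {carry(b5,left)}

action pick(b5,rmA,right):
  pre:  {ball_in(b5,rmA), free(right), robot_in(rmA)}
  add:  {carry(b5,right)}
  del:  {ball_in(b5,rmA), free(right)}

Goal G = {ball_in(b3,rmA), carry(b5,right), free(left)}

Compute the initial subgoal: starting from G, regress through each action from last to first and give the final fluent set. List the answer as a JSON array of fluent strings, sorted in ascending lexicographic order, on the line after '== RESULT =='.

Regress step by step:
  through step 3 (pick(b5,rmA,right)): drop {carry(b5,right)}, keep {ball_in(b3,rmA), free(left)}, require {ball_in(b5,rmA), free(right), robot_in(rmA)}
    → {ball_in(b3,rmA), ball_in(b5,rmA), free(left), free(right), robot_in(rmA)}
  through step 2 (drop(b5,rmA,left)): drop {ball_in(b5,rmA), free(left)}, keep {ball_in(b3,rmA), free(right), robot_in(rmA)}, require {carry(b5,left), robot_in(rmA)}
    → {ball_in(b3,rmA), carry(b5,left), free(right), robot_in(rmA)}
  through step 1 (go(rmC,rmA)): drop {robot_in(rmA)}, keep {ball_in(b3,rmA), carry(b5,left), free(right)}, require {robot_in(rmC)}
    → {ball_in(b3,rmA), carry(b5,left), free(right), robot_in(rmC)}

== RESULT ==
["ball_in(b3,rmA)", "carry(b5,left)", "free(right)", "robot_in(rmC)"]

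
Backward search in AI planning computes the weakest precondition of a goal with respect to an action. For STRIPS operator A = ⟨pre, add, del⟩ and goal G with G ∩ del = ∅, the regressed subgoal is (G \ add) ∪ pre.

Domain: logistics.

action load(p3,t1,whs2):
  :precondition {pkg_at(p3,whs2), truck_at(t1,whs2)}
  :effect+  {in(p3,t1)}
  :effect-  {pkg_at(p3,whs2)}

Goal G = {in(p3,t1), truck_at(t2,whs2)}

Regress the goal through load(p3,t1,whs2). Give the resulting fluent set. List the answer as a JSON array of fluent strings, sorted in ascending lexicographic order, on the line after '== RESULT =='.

Regress:
  G ∩ del = {}  (empty — regression defined)
  G \ add = {in(p3,t1), truck_at(t2,whs2)} \ {in(p3,t1)} = {truck_at(t2,whs2)}
  ∪ pre   = {truck_at(t2,whs2)} ∪ {pkg_at(p3,whs2), truck_at(t1,whs2)}
          = {pkg_at(p3,whs2), truck_at(t1,whs2), truck_at(t2,whs2)}

== RESULT ==
["pkg_at(p3,whs2)", "truck_at(t1,whs2)", "truck_at(t2,whs2)"]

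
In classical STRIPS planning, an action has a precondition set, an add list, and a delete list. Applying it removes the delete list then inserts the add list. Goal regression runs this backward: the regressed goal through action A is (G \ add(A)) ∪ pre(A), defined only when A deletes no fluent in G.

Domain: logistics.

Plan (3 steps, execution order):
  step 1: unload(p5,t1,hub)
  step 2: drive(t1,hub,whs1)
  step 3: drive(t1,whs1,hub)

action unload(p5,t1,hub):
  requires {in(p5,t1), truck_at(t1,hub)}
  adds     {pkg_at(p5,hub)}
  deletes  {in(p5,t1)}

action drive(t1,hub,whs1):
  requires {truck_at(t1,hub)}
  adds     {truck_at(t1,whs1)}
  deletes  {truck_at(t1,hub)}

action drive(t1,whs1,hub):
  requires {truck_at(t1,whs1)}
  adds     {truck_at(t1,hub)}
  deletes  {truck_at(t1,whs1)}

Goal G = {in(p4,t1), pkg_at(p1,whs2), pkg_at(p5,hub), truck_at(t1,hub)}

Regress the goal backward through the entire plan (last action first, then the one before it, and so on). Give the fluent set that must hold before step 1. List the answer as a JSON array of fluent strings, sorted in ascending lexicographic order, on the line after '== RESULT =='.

Regress step by step:
  through step 3 (drive(t1,whs1,hub)): drop {truck_at(t1,hub)}, keep {in(p4,t1), pkg_at(p1,whs2), pkg_at(p5,hub)}, require {truck_at(t1,whs1)}
    → {in(p4,t1), pkg_at(p1,whs2), pkg_at(p5,hub), truck_at(t1,whs1)}
  through step 2 (drive(t1,hub,whs1)): drop {truck_at(t1,whs1)}, keep {in(p4,t1), pkg_at(p1,whs2), pkg_at(p5,hub)}, require {truck_at(t1,hub)}
    → {in(p4,t1), pkg_at(p1,whs2), pkg_at(p5,hub), truck_at(t1,hub)}
  through step 1 (unload(p5,t1,hub)): drop {pkg_at(p5,hub)}, keep {in(p4,t1), pkg_at(p1,whs2), truck_at(t1,hub)}, require {in(p5,t1), truck_at(t1,hub)}
    → {in(p4,t1), in(p5,t1), pkg_at(p1,whs2), truck_at(t1,hub)}

== RESULT ==
["in(p4,t1)", "in(p5,t1)", "pkg_at(p1,whs2)", "truck_at(t1,hub)"]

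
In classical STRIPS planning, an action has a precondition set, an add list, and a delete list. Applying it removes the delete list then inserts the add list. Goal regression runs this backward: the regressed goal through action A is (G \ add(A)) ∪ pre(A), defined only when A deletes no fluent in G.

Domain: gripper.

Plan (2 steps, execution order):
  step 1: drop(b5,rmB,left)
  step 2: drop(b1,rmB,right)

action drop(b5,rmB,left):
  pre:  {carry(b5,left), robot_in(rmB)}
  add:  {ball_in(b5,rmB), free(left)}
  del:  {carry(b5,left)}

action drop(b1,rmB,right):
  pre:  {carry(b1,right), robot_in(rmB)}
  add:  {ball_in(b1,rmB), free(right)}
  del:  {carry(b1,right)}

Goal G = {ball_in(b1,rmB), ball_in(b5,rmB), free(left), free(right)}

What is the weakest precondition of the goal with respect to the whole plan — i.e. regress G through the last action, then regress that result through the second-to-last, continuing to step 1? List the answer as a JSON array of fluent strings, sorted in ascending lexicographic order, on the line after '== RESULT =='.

Regress step by step:
  through step 2 (drop(b1,rmB,right)): drop {ball_in(b1,rmB), free(right)}, keep {ball_in(b5,rmB), free(left)}, require {carry(b1,right), robot_in(rmB)}
    → {ball_in(b5,rmB), carry(b1,right), free(left), robot_in(rmB)}
  through step 1 (drop(b5,rmB,left)): drop {ball_in(b5,rmB), free(left)}, keep {carry(b1,right), robot_in(rmB)}, require {carry(b5,left), robot_in(rmB)}
    → {carry(b1,right), carry(b5,left), robot_in(rmB)}

== RESULT ==
["carry(b1,right)", "carry(b5,left)", "robot_in(rmB)"]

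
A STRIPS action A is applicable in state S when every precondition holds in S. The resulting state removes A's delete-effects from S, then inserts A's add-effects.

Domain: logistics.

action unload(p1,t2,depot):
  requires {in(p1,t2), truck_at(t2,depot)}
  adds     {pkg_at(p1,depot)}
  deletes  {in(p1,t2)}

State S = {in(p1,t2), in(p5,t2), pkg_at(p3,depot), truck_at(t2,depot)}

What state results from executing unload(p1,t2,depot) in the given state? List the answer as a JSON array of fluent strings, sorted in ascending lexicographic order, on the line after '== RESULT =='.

Progress:
  pre ⊆ S: {in(p1,t2), truck_at(t2,depot)} ⊆ S  — applicable
  S \ del = {in(p5,t2), pkg_at(p3,depot), truck_at(t2,depot)}
  ∪ add   = {in(p5,t2), pkg_at(p1,depot), pkg_at(p3,depot), truck_at(t2,depot)}

== RESULT ==
["in(p5,t2)", "pkg_at(p1,depot)", "pkg_at(p3,depot)", "truck_at(t2,depot)"]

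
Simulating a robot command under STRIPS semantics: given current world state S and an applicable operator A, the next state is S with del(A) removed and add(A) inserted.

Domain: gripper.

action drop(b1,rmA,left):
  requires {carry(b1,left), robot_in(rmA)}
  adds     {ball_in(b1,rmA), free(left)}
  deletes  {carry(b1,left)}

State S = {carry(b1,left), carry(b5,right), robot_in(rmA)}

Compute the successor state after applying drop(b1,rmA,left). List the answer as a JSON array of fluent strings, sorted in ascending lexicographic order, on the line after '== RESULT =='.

Compute (S \ del) ∪ add:
  pre ⊆ S: {carry(b1,left), robot_in(rmA)} ⊆ S  — applicable
  S \ del = {carry(b5,right), robot_in(rmA)}
  ∪ add   = {ball_in(b1,rmA), carry(b5,right), free(left), robot_in(rmA)}

== RESULT ==
["ball_in(b1,rmA)", "carry(b5,right)", "free(left)", "robot_in(rmA)"]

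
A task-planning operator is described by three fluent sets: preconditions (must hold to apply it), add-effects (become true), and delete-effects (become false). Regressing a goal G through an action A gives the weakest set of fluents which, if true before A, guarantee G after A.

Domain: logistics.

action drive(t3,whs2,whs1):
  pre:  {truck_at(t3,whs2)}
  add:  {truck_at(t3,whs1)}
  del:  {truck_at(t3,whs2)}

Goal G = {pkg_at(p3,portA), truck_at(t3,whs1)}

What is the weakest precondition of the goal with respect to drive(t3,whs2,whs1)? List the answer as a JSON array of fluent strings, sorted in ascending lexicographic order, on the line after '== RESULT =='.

Regress:
  G ∩ del = {}  (empty — regression defined)
  G \ add = {pkg_at(p3,portA), truck_at(t3,whs1)} \ {truck_at(t3,whs1)} = {pkg_at(p3,portA)}
  ∪ pre   = {pkg_at(p3,portA)} ∪ {truck_at(t3,whs2)}
          = {pkg_at(p3,portA), truck_at(t3,whs2)}

== RESULT ==
["pkg_at(p3,portA)", "truck_at(t3,whs2)"]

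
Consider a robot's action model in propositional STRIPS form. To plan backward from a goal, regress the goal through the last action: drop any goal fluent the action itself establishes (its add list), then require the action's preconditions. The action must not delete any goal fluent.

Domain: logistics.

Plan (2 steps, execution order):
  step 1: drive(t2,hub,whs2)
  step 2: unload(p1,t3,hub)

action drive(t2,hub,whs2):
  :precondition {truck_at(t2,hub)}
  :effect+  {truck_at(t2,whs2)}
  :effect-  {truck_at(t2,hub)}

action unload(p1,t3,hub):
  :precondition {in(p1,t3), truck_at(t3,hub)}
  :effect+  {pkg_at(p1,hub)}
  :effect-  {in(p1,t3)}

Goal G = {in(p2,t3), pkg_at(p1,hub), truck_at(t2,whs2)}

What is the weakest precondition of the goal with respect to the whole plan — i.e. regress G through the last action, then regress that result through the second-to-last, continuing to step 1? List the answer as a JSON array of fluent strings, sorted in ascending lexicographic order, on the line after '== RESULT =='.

Regress step by step:
  through step 2 (unload(p1,t3,hub)): drop {pkg_at(p1,hub)}, keep {in(p2,t3), truck_at(t2,whs2)}, require {in(p1,t3), truck_at(t3,hub)}
    → {in(p1,t3), in(p2,t3), truck_at(t2,whs2), truck_at(t3,hub)}
  through step 1 (drive(t2,hub,whs2)): drop {truck_at(t2,whs2)}, keep {in(p1,t3), in(p2,t3), truck_at(t3,hub)}, require {truck_at(t2,hub)}
    → {in(p1,t3), in(p2,t3), truck_at(t2,hub), truck_at(t3,hub)}

== RESULT ==
["in(p1,t3)", "in(p2,t3)", "truck_at(t2,hub)", "truck_at(t3,hub)"]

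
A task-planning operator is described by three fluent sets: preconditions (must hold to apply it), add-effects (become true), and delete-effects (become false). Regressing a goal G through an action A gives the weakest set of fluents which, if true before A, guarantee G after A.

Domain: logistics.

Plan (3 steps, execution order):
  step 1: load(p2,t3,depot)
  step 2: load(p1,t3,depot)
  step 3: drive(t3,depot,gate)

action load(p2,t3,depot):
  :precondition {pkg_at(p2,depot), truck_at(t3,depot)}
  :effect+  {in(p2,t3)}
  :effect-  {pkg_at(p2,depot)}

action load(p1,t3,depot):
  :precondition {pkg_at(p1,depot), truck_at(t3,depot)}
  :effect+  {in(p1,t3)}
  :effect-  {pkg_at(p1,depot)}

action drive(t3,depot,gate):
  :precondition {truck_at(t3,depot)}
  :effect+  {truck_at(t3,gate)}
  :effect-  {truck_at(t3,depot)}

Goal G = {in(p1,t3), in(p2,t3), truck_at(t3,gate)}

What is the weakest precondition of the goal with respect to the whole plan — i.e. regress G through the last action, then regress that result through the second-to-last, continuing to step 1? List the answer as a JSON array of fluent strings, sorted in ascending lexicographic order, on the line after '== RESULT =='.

Regress step by step:
  through step 3 (drive(t3,depot,gate)): drop {truck_at(t3,gate)}, keep {in(p1,t3), in(p2,t3)}, require {truck_at(t3,depot)}
    → {in(p1,t3), in(p2,t3), truck_at(t3,depot)}
  through step 2 (load(p1,t3,depot)): drop {in(p1,t3)}, keep {in(p2,t3), truck_at(t3,depot)}, require {pkg_at(p1,depot), truck_at(t3,depot)}
    → {in(p2,t3), pkg_at(p1,depot), truck_at(t3,depot)}
  through step 1 (load(p2,t3,depot)): drop {in(p2,t3)}, keep {pkg_at(p1,depot), truck_at(t3,depot)}, require {pkg_at(p2,depot), truck_at(t3,depot)}
    → {pkg_at(p1,depot), pkg_at(p2,depot), truck_at(t3,depot)}

== RESULT ==
["pkg_at(p1,depot)", "pkg_at(p2,depot)", "truck_at(t3,depot)"]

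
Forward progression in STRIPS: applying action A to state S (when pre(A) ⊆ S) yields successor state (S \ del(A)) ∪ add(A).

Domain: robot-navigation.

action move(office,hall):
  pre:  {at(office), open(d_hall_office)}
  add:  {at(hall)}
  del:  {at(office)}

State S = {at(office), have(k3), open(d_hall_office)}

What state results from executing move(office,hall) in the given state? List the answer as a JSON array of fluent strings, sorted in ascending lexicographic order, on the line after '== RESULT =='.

Progress:
  pre ⊆ S: {at(office), open(d_hall_office)} ⊆ S  — applicable
  S \ del = {have(k3), open(d_hall_office)}
  ∪ add   = {at(hall), have(k3), open(d_hall_office)}

== RESULT ==
["at(hall)", "have(k3)", "open(d_hall_office)"]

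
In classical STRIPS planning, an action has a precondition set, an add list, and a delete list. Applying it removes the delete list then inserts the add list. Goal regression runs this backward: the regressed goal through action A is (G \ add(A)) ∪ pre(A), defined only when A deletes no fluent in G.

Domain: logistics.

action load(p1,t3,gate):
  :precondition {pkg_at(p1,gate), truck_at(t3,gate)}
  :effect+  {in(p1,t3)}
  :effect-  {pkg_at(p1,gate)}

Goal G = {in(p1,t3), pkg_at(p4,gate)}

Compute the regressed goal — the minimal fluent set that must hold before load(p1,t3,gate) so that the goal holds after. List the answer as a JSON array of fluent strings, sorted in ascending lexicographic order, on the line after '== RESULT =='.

Compute (G \ add) ∪ pre:
  G ∩ del = {}  (empty — regression defined)
  G \ add = {in(p1,t3), pkg_at(p4,gate)} \ {in(p1,t3)} = {pkg_at(p4,gate)}
  ∪ pre   = {pkg_at(p4,gate)} ∪ {pkg_at(p1,gate), truck_at(t3,gate)}
          = {pkg_at(p1,gate), pkg_at(p4,gate), truck_at(t3,gate)}

== RESULT ==
["pkg_at(p1,gate)", "pkg_at(p4,gate)", "truck_at(t3,gate)"]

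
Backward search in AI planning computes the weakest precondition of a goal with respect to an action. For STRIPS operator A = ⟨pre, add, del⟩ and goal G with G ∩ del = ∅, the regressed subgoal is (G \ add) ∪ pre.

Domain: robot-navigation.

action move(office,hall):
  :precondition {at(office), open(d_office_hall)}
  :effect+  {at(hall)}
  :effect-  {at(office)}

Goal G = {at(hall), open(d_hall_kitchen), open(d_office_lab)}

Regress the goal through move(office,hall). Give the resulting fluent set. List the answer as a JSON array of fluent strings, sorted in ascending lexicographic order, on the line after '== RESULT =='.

Compute (G \ add) ∪ pre:
  G ∩ del = {}  (empty — regression defined)
  G \ add = {at(hall), open(d_hall_kitchen), open(d_office_lab)} \ {at(hall)} = {open(d_hall_kitchen), open(d_office_lab)}
  ∪ pre   = {open(d_hall_kitchen), open(d_office_lab)} ∪ {at(office), open(d_office_hall)}
          = {at(office), open(d_hall_kitchen), open(d_office_hall), open(d_office_lab)}

== RESULT ==
["at(office)", "open(d_hall_kitchen)", "open(d_office_hall)", "open(d_office_lab)"]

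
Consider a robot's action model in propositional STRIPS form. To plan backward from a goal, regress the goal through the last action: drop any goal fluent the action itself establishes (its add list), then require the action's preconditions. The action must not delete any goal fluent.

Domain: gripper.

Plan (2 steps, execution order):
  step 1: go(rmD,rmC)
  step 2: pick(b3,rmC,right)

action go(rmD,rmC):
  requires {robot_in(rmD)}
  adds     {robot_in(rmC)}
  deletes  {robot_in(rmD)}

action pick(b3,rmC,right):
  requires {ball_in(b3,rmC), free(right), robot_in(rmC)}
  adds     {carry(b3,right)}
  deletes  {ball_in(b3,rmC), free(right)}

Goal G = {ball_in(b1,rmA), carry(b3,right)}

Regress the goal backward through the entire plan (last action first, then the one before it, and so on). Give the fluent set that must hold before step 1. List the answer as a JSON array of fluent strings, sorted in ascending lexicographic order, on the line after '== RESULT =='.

Regress step by step:
  through step 2 (pick(b3,rmC,right)): drop {carry(b3,right)}, keep {ball_in(b1,rmA)}, require {ball_in(b3,rmC), free(right), robot_in(rmC)}
    → {ball_in(b1,rmA), ball_in(b3,rmC), free(right), robot_in(rmC)}
  through step 1 (go(rmD,rmC)): drop {robot_in(rmC)}, keep {ball_in(b1,rmA), ball_in(b3,rmC), free(right)}, require {robot_in(rmD)}
    → {ball_in(b1,rmA), ball_in(b3,rmC), free(right), robot_in(rmD)}

== RESULT ==
["ball_in(b1,rmA)", "ball_in(b3,rmC)", "free(right)", "robot_in(rmD)"]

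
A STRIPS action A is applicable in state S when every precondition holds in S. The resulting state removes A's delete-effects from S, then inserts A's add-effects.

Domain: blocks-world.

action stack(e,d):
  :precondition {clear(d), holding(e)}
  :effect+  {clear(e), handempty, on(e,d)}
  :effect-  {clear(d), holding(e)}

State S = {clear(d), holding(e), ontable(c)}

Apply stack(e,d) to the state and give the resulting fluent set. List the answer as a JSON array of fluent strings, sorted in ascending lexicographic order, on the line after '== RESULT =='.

Progress:
  pre ⊆ S: {clear(d), holding(e)} ⊆ S  — applicable
  S \ del = {ontable(c)}
  ∪ add   = {clear(e), handempty, on(e,d), ontable(c)}

== RESULT ==
["clear(e)", "handempty", "on(e,d)", "ontable(c)"]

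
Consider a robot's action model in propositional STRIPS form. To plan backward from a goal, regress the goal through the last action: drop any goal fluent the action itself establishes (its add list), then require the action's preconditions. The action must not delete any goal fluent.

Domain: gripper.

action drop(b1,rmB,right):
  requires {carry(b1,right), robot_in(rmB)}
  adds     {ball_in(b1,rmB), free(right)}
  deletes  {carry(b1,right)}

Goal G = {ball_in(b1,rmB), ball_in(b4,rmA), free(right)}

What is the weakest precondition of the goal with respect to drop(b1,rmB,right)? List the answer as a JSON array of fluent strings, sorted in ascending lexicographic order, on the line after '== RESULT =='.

Regress:
  G ∩ del = {}  (empty — regression defined)
  G \ add = {ball_in(b1,rmB), ball_in(b4,rmA), free(right)} \ {ball_in(b1,rmB), free(right)} = {ball_in(b4,rmA)}
  ∪ pre   = {ball_in(b4,rmA)} ∪ {carry(b1,right), robot_in(rmB)}
          = {ball_in(b4,rmA), carry(b1,right), robot_in(rmB)}

== RESULT ==
["ball_in(b4,rmA)", "carry(b1,right)", "robot_in(rmB)"]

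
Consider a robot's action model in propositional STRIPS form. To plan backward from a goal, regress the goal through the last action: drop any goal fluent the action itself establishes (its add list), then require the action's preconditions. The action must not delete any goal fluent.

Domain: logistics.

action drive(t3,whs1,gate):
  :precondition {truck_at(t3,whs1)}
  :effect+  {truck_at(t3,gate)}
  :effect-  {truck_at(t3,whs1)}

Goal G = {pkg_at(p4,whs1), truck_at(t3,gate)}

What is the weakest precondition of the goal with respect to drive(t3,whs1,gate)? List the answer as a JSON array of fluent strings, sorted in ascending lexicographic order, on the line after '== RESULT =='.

Compute (G \ add) ∪ pre:
  G ∩ del = {}  (empty — regression defined)
  G \ add = {pkg_at(p4,whs1), truck_at(t3,gate)} \ {truck_at(t3,gate)} = {pkg_at(p4,whs1)}
  ∪ pre   = {pkg_at(p4,whs1)} ∪ {truck_at(t3,whs1)}
          = {pkg_at(p4,whs1), truck_at(t3,whs1)}

== RESULT ==
["pkg_at(p4,whs1)", "truck_at(t3,whs1)"]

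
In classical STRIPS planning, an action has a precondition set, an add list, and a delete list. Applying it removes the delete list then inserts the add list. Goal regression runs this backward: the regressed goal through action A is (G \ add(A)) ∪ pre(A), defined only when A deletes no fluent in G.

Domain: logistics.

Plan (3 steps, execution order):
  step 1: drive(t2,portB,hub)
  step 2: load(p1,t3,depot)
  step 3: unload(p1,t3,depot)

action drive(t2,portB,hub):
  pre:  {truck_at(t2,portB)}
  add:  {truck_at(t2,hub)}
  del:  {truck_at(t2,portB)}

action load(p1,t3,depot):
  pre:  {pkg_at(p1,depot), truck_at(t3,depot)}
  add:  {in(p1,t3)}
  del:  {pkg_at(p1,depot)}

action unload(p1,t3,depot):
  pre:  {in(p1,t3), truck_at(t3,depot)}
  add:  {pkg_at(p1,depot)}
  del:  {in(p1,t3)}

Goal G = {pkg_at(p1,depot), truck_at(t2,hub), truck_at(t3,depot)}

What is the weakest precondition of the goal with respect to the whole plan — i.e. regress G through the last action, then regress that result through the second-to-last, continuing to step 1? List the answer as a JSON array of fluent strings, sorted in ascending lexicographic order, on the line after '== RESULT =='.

Work backward from the goal:
  through step 3 (unload(p1,t3,depot)): drop {pkg_at(p1,depot)}, keep {truck_at(t2,hub), truck_at(t3,depot)}, require {in(p1,t3), truck_at(t3,depot)}
    → {in(p1,t3), truck_at(t2,hub), truck_at(t3,depot)}
  through step 2 (load(p1,t3,depot)): drop {in(p1,t3)}, keep {truck_at(t2,hub), truck_at(t3,depot)}, require {pkg_at(p1,depot), truck_at(t3,depot)}
    → {pkg_at(p1,depot), truck_at(t2,hub), truck_at(t3,depot)}
  through step 1 (drive(t2,portB,hub)): drop {truck_at(t2,hub)}, keep {pkg_at(p1,depot), truck_at(t3,depot)}, require {truck_at(t2,portB)}
    → {pkg_at(p1,depot), truck_at(t2,portB), truck_at(t3,depot)}

== RESULT ==
["pkg_at(p1,depot)", "truck_at(t2,portB)", "truck_at(t3,depot)"]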